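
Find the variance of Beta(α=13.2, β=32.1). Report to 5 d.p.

α+β = 45.3 and αβ = 423.72, so Var = αβ/[(α+β)²(α+β+1)] = 423.72/95011.767 = 0.00446.

0.00446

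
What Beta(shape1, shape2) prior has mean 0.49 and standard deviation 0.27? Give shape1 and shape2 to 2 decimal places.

shape1 = 1.19, shape2 = 1.24

σ² = 0.27² = 0.0729.
With s = shape1+shape2, Var = μ(1−μ)/(s+1), so s+1 = (0.49×0.51)/0.0729 = 3.4280 and s = 2.4280.
shape1 = μs = 1.19, shape2 = (1−μ)s = 1.24.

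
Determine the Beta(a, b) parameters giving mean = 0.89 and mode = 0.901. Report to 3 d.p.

With s = a+b: μ = a/s and mode = (a−1)/(s−2). Eliminating a = μs,
μs − 1 = m(s−2) ⇒ s(μ−m) = 1−2m ⇒ s = -0.802/-0.011 = 72.9091.
So a = μs = 64.889, b = (1−μ)s = 8.020.

a = 64.889, b = 8.020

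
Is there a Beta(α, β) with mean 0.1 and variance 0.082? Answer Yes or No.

The Beta variance bound is σ² < μ(1−μ).
Here μ(1−μ) = 0.1×0.9 = 0.09, and 0.082 < 0.09.

Yes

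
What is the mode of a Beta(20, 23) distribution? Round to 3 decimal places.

With α,β > 1, mode = (α−1)/(α+β−2) = 19/41 = 0.463.

0.463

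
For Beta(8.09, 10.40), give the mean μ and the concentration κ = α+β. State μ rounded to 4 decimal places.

κ = α+β = 8.09+10.40 = 18.49; μ = α/κ = 8.09/18.49 = 0.4375.

μ = 0.4375, κ = 18.49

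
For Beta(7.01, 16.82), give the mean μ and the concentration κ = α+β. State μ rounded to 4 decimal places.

μ = 0.2942, κ = 23.83

κ = α+β = 7.01+16.82 = 23.83; μ = α/κ = 7.01/23.83 = 0.2942.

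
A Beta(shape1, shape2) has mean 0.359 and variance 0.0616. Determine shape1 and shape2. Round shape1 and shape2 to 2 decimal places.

shape1 = 0.98, shape2 = 1.75

By moment matching, shape1+shape2 = μ(1−μ)/σ² − 1 = (0.359·0.641)/0.0616 − 1 = 3.7357 − 1 = 2.7357.
Since shape1/(shape1+shape2) = μ, shape1 = 0.359·2.7357 = 0.98 and shape2 = 0.641·2.7357 = 1.75.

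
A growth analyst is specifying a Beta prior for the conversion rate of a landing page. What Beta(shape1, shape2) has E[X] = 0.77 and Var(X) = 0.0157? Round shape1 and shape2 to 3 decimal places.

shape1 = 7.916, shape2 = 2.364

Let s = shape1+shape2. The Beta variance is μ(1−μ)/(s+1).
So s+1 = μ(1−μ)/σ² = (0.77×0.23)/0.0157 = 0.1771/0.0157 = 11.2803, giving s = 10.2803.
Then shape1 = μs = 0.77×10.2803 = 7.916 and shape2 = (1−μ)s = 0.23×10.2803 = 2.364.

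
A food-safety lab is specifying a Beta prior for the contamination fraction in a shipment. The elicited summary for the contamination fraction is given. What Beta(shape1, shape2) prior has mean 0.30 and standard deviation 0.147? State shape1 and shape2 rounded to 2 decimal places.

σ² = 0.147² = 0.021609.
With s = shape1+shape2, Var = μ(1−μ)/(s+1), so s+1 = (0.30×0.70)/0.021609 = 9.7182 and s = 8.7182.
shape1 = μs = 2.62, shape2 = (1−μ)s = 6.10.

shape1 = 2.62, shape2 = 6.10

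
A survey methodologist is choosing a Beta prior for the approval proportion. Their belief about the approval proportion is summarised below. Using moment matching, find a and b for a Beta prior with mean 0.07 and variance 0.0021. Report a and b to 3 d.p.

By moment matching, a+b = μ(1−μ)/σ² − 1 = (0.07·0.93)/0.0021 − 1 = 31.0000 − 1 = 30.0000.
Since a/(a+b) = μ, a = 0.07·30.0000 = 2.100 and b = 0.93·30.0000 = 27.900.

a = 2.100, b = 27.900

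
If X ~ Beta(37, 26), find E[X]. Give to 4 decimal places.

0.5873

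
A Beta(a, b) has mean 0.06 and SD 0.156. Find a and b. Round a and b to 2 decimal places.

Variance = 0.156² = 0.024336. The moment-matching identity a+b = μ(1−μ)/Var − 1 gives
a+b = 0.0564/0.024336 − 1 = 1.3176, so a = μ·1.3176 = 0.08 and b = (1−μ)·1.3176 = 1.24.

a = 0.08, b = 1.24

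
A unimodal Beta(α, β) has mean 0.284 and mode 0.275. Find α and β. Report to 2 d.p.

With s = α+β: μ = α/s and mode = (α−1)/(s−2). Eliminating α = μs,
μs − 1 = m(s−2) ⇒ s(μ−m) = 1−2m ⇒ s = 0.450/0.009 = 50.0000.
So α = μs = 14.20, β = (1−μ)s = 35.80.

α = 14.20, β = 35.80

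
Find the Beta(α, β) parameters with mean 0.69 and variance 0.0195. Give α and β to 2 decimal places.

α = 6.88, β = 3.09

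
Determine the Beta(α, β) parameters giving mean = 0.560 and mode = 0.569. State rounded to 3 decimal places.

Let s = α+β. Mean gives α = μs = 0.560s; mode gives (α−1)/(s−2) = 0.569.
Substituting: 0.560s − 1 = 0.569(s−2) = 0.569s − 1.138, so -0.009s = -0.138 and s = 15.3333.
Then α = 0.560×15.3333 = 8.587 and β = s−α = 6.747.

α = 8.587, β = 6.747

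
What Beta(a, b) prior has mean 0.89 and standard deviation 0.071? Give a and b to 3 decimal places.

Variance = 0.071² = 0.005041. The moment-matching identity a+b = μ(1−μ)/Var − 1 gives
a+b = 0.0979/0.005041 − 1 = 18.4207, so a = μ·18.4207 = 16.394 and b = (1−μ)·18.4207 = 2.026.

a = 16.394, b = 2.026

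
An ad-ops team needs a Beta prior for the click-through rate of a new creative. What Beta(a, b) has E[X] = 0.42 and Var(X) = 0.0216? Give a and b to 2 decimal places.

a = 4.32, b = 5.96

By moment matching, a+b = μ(1−μ)/σ² − 1 = (0.42·0.58)/0.0216 − 1 = 11.2778 − 1 = 10.2778.
Since a/(a+b) = μ, a = 0.42·10.2778 = 4.32 and b = 0.58·10.2778 = 5.96.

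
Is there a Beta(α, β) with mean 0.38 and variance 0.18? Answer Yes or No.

Yes

A Beta with mean μ has variance μ(1−μ)/(α+β+1) < μ(1−μ).
Here μ(1−μ) = 0.38×0.62 = 0.2356, and 0.18 < 0.2356.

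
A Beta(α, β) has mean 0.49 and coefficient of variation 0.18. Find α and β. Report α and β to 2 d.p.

Var = (CV·μ)² = (0.18×0.49)² = 0.007779.
α+β = μ(1−μ)/Var − 1 = 0.2499/0.007779 − 1 = 31.1240.
Thus α = 0.49·31.1240 = 15.25 and β = 0.51·31.1240 = 15.87.

α = 15.25, β = 15.87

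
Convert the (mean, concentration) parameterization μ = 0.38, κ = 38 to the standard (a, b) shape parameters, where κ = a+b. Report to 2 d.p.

Split κ in proportion μ : (1−μ): a = 0.38·38 = 14.44, b = 38 − 14.44 = 23.56.

a = 14.44, b = 23.56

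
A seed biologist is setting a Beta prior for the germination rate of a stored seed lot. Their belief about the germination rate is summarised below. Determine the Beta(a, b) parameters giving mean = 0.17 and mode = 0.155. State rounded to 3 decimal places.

a = 7.820, b = 38.180

Let s = a+b. Mean gives a = μs = 0.17s; mode gives (a−1)/(s−2) = 0.155.
Substituting: 0.17s − 1 = 0.155(s−2) = 0.155s − 0.310, so 0.015s = 0.690 and s = 46.0000.
Then a = 0.17×46.0000 = 7.820 and b = s−a = 38.180.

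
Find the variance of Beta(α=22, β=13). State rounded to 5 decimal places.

0.00649

α+β = 35 and αβ = 286, so Var = αβ/[(α+β)²(α+β+1)] = 286/44100 = 0.00649.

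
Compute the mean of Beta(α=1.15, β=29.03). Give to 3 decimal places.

0.038

E[X] = α/(α+β) = 1.15/30.18 = 0.038.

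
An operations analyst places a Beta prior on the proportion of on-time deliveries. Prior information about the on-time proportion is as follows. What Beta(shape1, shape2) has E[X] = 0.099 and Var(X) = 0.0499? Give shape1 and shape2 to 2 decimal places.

shape1 = 0.08, shape2 = 0.71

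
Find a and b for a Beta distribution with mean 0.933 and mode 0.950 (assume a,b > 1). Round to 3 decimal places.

a = 49.394, b = 3.547

With s = a+b: μ = a/s and mode = (a−1)/(s−2). Eliminating a = μs,
μs − 1 = m(s−2) ⇒ s(μ−m) = 1−2m ⇒ s = -0.900/-0.017 = 52.9412.
So a = μs = 49.394, b = (1−μ)s = 3.547.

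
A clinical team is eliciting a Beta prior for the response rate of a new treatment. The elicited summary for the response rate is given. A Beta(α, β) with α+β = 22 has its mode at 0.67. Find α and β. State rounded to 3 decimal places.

α = 14.400, β = 7.600

Since the density peak of Beta(α,β) is at (α−1)/(α+β−2),
α = 1 + 0.67(22−2) = 14.400 and β = 22 − 14.400 = 7.600.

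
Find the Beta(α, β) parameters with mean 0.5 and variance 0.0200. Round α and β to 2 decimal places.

α = 5.75, β = 5.75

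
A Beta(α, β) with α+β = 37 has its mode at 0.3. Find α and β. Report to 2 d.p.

α = 11.50, β = 25.50

Mode = (α−1)/(κ−2) with κ = α+β, so α−1 = 0.3·35 = 10.50.
α = 11.50; β = κ − α = 25.50.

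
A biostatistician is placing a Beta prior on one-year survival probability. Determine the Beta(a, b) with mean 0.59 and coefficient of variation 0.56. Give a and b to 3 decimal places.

a = 0.717, b = 0.499

σ = CV·μ = 0.56×0.59 = 0.33040, so σ² = 0.109164.
s+1 = μ(1−μ)/σ² = 0.2419/0.109164 = 2.2159, so s = a+b = 1.2159.
a = μs = 0.717, b = (1−μ)s = 0.499.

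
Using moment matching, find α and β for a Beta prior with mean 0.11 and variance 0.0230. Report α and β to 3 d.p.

α = 0.358, β = 2.898

By moment matching, α+β = μ(1−μ)/σ² − 1 = (0.11·0.89)/0.0230 − 1 = 4.2565 − 1 = 3.2565.
Since α/(α+β) = μ, α = 0.11·3.2565 = 0.358 and β = 0.89·3.2565 = 2.898.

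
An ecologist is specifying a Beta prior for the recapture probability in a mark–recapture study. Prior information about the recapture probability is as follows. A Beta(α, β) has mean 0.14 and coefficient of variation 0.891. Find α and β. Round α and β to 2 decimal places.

σ = CV·μ = 0.891×0.14 = 0.12474, so σ² = 0.015560.
s+1 = μ(1−μ)/σ² = 0.1204/0.015560 = 7.7378, so s = α+β = 6.7378.
α = μs = 0.94, β = (1−μ)s = 5.79.

α = 0.94, β = 5.79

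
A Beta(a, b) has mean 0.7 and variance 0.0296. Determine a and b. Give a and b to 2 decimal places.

a = 4.27, b = 1.83

Write ν = a+b; then a = μν and Var = μ(1−μ)/(ν+1).
ν = μ(1−μ)/Var − 1 = 0.21/0.0296 − 1 = 6.0946.
a = 0.7·6.0946 = 4.27, b = 0.3·6.0946 = 1.83.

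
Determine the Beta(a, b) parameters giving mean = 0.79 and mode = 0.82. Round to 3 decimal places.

Let s = a+b. Mean gives a = μs = 0.79s; mode gives (a−1)/(s−2) = 0.82.
Substituting: 0.79s − 1 = 0.82(s−2) = 0.82s − 1.64, so -0.03s = -0.64 and s = 21.3333.
Then a = 0.79×21.3333 = 16.853 and b = s−a = 4.480.

a = 16.853, b = 4.480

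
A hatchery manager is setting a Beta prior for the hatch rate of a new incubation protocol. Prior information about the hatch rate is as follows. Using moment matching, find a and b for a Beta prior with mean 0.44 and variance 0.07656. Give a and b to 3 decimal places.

a = 0.976, b = 1.242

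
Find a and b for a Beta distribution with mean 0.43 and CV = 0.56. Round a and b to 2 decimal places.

a = 1.39, b = 1.84

σ = CV·μ = 0.56×0.43 = 0.24080, so σ² = 0.057985.
s+1 = μ(1−μ)/σ² = 0.2451/0.057985 = 4.2270, so s = a+b = 3.2270.
a = μs = 1.39, b = (1−μ)s = 1.84.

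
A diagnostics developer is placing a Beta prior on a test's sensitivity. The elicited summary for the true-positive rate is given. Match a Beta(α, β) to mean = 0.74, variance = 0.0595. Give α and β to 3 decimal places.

Let s = α+β. The Beta variance is μ(1−μ)/(s+1).
So s+1 = μ(1−μ)/σ² = (0.74×0.26)/0.0595 = 0.1924/0.0595 = 3.2336, giving s = 2.2336.
Then α = μs = 0.74×2.2336 = 1.653 and β = (1−μ)s = 0.26×2.2336 = 0.581.

α = 1.653, β = 0.581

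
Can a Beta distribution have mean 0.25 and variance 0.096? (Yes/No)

Yes

A Beta with mean μ has variance μ(1−μ)/(α+β+1) < μ(1−μ).
Here μ(1−μ) = 0.25×0.75 = 0.1875, and 0.096 < 0.1875.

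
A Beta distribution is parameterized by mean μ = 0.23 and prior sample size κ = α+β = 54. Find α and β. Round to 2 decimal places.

α = 12.42, β = 41.58

α = μκ = 0.23×54 = 12.42 and β = (1−μ)κ = 0.77×54 = 41.58.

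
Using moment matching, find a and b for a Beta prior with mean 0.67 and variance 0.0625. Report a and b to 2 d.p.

a = 1.70, b = 0.84

Write ν = a+b; then a = μν and Var = μ(1−μ)/(ν+1).
ν = μ(1−μ)/Var − 1 = 0.2211/0.0625 − 1 = 2.5376.
a = 0.67·2.5376 = 1.70, b = 0.33·2.5376 = 0.84.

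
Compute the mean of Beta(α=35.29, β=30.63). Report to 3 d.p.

0.535

E[X] = α/(α+β) = 35.29/65.92 = 0.535.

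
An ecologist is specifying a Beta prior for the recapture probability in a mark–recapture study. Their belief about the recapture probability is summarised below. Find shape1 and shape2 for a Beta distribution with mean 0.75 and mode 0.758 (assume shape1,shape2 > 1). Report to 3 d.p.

Let s = shape1+shape2. Mean gives shape1 = μs = 0.75s; mode gives (shape1−1)/(s−2) = 0.758.
Substituting: 0.75s − 1 = 0.758(s−2) = 0.758s − 1.516, so -0.008s = -0.516 and s = 64.5000.
Then shape1 = 0.75×64.5000 = 48.375 and shape2 = s−shape1 = 16.125.

shape1 = 48.375, shape2 = 16.125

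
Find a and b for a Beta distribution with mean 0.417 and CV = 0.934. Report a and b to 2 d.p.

σ = CV·μ = 0.934×0.417 = 0.38948, so σ² = 0.151693.
s+1 = μ(1−μ)/σ² = 0.243111/0.151693 = 1.6027, so s = a+b = 0.6027.
a = μs = 0.25, b = (1−μ)s = 0.35.

a = 0.25, b = 0.35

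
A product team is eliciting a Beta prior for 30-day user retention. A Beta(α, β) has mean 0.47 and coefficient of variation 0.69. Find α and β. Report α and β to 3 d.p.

Var = (CV·μ)² = (0.69×0.47)² = 0.105170.
α+β = μ(1−μ)/Var − 1 = 0.2491/0.105170 − 1 = 1.3685.
Thus α = 0.47·1.3685 = 0.643 and β = 0.53·1.3685 = 0.725.

α = 0.643, β = 0.725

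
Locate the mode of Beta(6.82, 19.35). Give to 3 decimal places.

0.241

The density x^(α−1)(1−x)^(β−1) is maximised at (α−1)/(α+β−2) = 5.82/24.17 = 0.241.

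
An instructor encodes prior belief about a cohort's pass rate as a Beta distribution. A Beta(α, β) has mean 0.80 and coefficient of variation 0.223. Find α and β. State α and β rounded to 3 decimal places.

σ = CV·μ = 0.223×0.80 = 0.17840, so σ² = 0.031827.
s+1 = μ(1−μ)/σ² = 0.1600/0.031827 = 5.0272, so s = α+β = 4.0272.
α = μs = 3.222, β = (1−μ)s = 0.805.

α = 3.222, β = 0.805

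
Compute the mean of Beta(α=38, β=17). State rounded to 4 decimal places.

0.6909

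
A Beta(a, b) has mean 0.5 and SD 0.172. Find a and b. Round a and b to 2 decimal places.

a = 3.73, b = 3.73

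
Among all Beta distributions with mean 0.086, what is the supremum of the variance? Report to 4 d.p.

0.0786

For fixed mean μ the Beta variance is μ(1−μ)/(α+β+1), increasing as α+β decreases.
Its least upper bound (not attained) is μ(1−μ) = 0.086·0.914 = 0.0786.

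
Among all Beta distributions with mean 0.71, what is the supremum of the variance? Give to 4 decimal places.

0.2059

For fixed mean μ the Beta variance is μ(1−μ)/(α+β+1), increasing as α+β decreases.
Its least upper bound (not attained) is μ(1−μ) = 0.71·0.29 = 0.2059.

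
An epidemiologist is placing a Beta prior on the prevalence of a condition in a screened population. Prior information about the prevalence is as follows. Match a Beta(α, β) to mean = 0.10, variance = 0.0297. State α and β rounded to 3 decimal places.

By moment matching, α+β = μ(1−μ)/σ² − 1 = (0.10·0.90)/0.0297 − 1 = 3.0303 − 1 = 2.0303.
Since α/(α+β) = μ, α = 0.10·2.0303 = 0.203 and β = 0.90·2.0303 = 1.827.

α = 0.203, β = 1.827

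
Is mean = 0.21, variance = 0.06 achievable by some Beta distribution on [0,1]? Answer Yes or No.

A Beta with mean μ has variance μ(1−μ)/(α+β+1) < μ(1−μ).
Here μ(1−μ) = 0.21×0.79 = 0.1659, and 0.06 < 0.1659.

Yes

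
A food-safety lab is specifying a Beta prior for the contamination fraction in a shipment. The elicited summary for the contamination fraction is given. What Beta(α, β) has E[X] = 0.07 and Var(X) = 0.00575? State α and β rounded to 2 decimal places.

α = 0.72, β = 9.60

Let s = α+β. The Beta variance is μ(1−μ)/(s+1).
So s+1 = μ(1−μ)/σ² = (0.07×0.93)/0.00575 = 0.0651/0.00575 = 11.3217, giving s = 10.3217.
Then α = μs = 0.07×10.3217 = 0.72 and β = (1−μ)s = 0.93×10.3217 = 9.60.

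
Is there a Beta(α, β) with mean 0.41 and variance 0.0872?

The Beta variance bound is σ² < μ(1−μ).
Here μ(1−μ) = 0.41×0.59 = 0.2419, and 0.0872 < 0.2419.

Yes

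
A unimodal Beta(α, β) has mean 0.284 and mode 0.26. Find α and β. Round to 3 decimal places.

α = 5.680, β = 14.320

Let s = α+β. Mean gives α = μs = 0.284s; mode gives (α−1)/(s−2) = 0.26.
Substituting: 0.284s − 1 = 0.26(s−2) = 0.26s − 0.52, so 0.024s = 0.48 and s = 20.0000.
Then α = 0.284×20.0000 = 5.680 and β = s−α = 14.320.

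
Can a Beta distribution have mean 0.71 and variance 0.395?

No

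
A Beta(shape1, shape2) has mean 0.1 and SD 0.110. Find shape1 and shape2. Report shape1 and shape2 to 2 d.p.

shape1 = 0.64, shape2 = 5.79

Variance = 0.110² = 0.012100. The moment-matching identity shape1+shape2 = μ(1−μ)/Var − 1 gives
shape1+shape2 = 0.09/0.012100 − 1 = 6.4380, so shape1 = μ·6.4380 = 0.64 and shape2 = (1−μ)·6.4380 = 5.79.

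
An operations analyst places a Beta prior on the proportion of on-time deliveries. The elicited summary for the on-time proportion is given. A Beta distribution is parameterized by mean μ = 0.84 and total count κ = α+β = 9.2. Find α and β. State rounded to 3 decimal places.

Split κ in proportion μ : (1−μ): α = 0.84·9.2 = 7.728, β = 9.2 − 7.728 = 1.472.

α = 7.728, β = 1.472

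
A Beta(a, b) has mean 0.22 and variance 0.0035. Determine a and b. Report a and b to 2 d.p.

a = 10.57, b = 37.46

By moment matching, a+b = μ(1−μ)/σ² − 1 = (0.22·0.78)/0.0035 − 1 = 49.0286 − 1 = 48.0286.
Since a/(a+b) = μ, a = 0.22·48.0286 = 10.57 and b = 0.78·48.0286 = 37.46.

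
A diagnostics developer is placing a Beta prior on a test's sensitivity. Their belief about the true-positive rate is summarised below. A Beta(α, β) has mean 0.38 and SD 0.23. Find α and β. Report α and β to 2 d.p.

σ² = 0.23² = 0.0529.
With s = α+β, Var = μ(1−μ)/(s+1), so s+1 = (0.38×0.62)/0.0529 = 4.4537 and s = 3.4537.
α = μs = 1.31, β = (1−μ)s = 2.14.

α = 1.31, β = 2.14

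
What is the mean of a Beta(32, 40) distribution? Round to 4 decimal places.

E[X] = α/(α+β) = 32/72 = 0.4444.

0.4444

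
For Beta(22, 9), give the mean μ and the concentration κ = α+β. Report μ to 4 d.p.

μ = 0.7097, κ = 31

κ = α+β = 22+9 = 31; μ = α/κ = 22/31 = 0.7097.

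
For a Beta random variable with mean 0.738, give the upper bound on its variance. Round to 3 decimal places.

0.193

For fixed mean μ the Beta variance is μ(1−μ)/(α+β+1), increasing as α+β decreases.
Its least upper bound (not attained) is μ(1−μ) = 0.738·0.262 = 0.193.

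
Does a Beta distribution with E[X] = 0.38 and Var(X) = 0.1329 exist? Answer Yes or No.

Yes

A Beta with mean μ has variance μ(1−μ)/(α+β+1) < μ(1−μ).
Here μ(1−μ) = 0.38×0.62 = 0.2356, and 0.1329 < 0.2356.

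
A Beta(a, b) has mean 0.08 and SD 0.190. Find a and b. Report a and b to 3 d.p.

First σ² = 0.036100. Setting a = μn, b = (1−μ)n with n = a+b,
μ(1−μ)/(n+1) = 0.036100 ⇒ n+1 = 0.0736/0.036100 = 2.0388 ⇒ n = 1.0388.
Hence a = 0.08×1.0388 = 0.083, b = 0.92×1.0388 = 0.956.

a = 0.083, b = 0.956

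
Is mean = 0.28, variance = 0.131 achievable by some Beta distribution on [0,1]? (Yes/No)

Yes

For any Beta, Var(X) < E[X]·(1−E[X]).
Here μ(1−μ) = 0.28×0.72 = 0.2016, and 0.131 < 0.2016.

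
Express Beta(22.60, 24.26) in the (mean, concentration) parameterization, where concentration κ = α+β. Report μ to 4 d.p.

μ = 0.4823, κ = 46.86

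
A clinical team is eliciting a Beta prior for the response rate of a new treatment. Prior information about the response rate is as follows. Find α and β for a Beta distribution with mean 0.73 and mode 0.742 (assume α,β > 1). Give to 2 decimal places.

Let s = α+β. Mean gives α = μs = 0.73s; mode gives (α−1)/(s−2) = 0.742.
Substituting: 0.73s − 1 = 0.742(s−2) = 0.742s − 1.484, so -0.012s = -0.484 and s = 40.3333.
Then α = 0.73×40.3333 = 29.44 and β = s−α = 10.89.

α = 29.44, β = 10.89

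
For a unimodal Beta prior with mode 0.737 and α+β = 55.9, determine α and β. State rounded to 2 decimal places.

α = 40.72, β = 15.18

Since the density peak of Beta(α,β) is at (α−1)/(α+β−2),
α = 1 + 0.737(55.9−2) = 40.72 and β = 55.9 − 40.72 = 15.18.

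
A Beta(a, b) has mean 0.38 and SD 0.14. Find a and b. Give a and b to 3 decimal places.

a = 4.188, b = 6.833

Variance = 0.14² = 0.0196. The moment-matching identity a+b = μ(1−μ)/Var − 1 gives
a+b = 0.2356/0.0196 − 1 = 11.0204, so a = μ·11.0204 = 4.188 and b = (1−μ)·11.0204 = 6.833.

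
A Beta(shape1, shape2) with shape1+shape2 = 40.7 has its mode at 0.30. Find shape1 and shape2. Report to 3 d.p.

shape1 = 12.610, shape2 = 28.090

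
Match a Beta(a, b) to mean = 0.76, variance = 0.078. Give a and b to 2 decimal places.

a = 1.02, b = 0.32

Let s = a+b. The Beta variance is μ(1−μ)/(s+1).
So s+1 = μ(1−μ)/σ² = (0.76×0.24)/0.078 = 0.1824/0.078 = 2.3385, giving s = 1.3385.
Then a = μs = 0.76×1.3385 = 1.02 and b = (1−μ)s = 0.24×1.3385 = 0.32.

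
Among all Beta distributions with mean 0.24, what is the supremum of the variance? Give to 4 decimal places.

0.1824

For fixed mean μ the Beta variance is μ(1−μ)/(α+β+1), increasing as α+β decreases.
Its least upper bound (not attained) is μ(1−μ) = 0.24·0.76 = 0.1824.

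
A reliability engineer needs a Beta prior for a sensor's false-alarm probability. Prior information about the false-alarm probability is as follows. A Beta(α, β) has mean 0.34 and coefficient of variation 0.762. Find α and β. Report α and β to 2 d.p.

Var = (CV·μ)² = (0.762×0.34)² = 0.067122.
α+β = μ(1−μ)/Var − 1 = 0.2244/0.067122 − 1 = 2.3431.
Thus α = 0.34·2.3431 = 0.80 and β = 0.66·2.3431 = 1.55.

α = 0.80, β = 1.55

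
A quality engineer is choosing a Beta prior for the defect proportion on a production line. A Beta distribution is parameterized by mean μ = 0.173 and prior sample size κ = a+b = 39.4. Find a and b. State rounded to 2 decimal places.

a = 6.82, b = 32.58

Split κ in proportion μ : (1−μ): a = 0.173·39.4 = 6.82, b = 39.4 − 6.82 = 32.58.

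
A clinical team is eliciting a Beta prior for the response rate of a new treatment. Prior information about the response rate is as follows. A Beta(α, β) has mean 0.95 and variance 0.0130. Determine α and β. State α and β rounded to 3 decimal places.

α = 2.521, β = 0.133

Write ν = α+β; then α = μν and Var = μ(1−μ)/(ν+1).
ν = μ(1−μ)/Var − 1 = 0.0475/0.0130 − 1 = 2.6538.
α = 0.95·2.6538 = 2.521, β = 0.05·2.6538 = 0.133.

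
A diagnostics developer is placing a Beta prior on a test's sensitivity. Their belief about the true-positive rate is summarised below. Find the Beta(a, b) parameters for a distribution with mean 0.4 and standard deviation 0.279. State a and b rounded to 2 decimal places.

a = 0.83, b = 1.25

Variance = 0.279² = 0.077841. The moment-matching identity a+b = μ(1−μ)/Var − 1 gives
a+b = 0.24/0.077841 − 1 = 2.0832, so a = μ·2.0832 = 0.83 and b = (1−μ)·2.0832 = 1.25.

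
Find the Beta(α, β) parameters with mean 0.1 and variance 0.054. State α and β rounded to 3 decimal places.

Let s = α+β. The Beta variance is μ(1−μ)/(s+1).
So s+1 = μ(1−μ)/σ² = (0.1×0.9)/0.054 = 0.09/0.054 = 1.6667, giving s = 0.6667.
Then α = μs = 0.1×0.6667 = 0.067 and β = (1−μ)s = 0.9×0.6667 = 0.600.

α = 0.067, β = 0.600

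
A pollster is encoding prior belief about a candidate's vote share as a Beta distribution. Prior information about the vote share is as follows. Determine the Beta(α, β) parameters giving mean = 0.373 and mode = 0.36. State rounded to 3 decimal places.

Let s = α+β. Mean gives α = μs = 0.373s; mode gives (α−1)/(s−2) = 0.36.
Substituting: 0.373s − 1 = 0.36(s−2) = 0.36s − 0.72, so 0.013s = 0.28 and s = 21.5385.
Then α = 0.373×21.5385 = 8.034 and β = s−α = 13.505.

α = 8.034, β = 13.505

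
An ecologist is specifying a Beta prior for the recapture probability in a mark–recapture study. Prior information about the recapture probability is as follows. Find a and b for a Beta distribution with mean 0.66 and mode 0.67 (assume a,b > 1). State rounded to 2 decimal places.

With s = a+b: μ = a/s and mode = (a−1)/(s−2). Eliminating a = μs,
μs − 1 = m(s−2) ⇒ s(μ−m) = 1−2m ⇒ s = -0.34/-0.01 = 34.0000.
So a = μs = 22.44, b = (1−μ)s = 11.56.

a = 22.44, b = 11.56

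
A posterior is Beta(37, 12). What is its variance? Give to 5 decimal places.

0.00370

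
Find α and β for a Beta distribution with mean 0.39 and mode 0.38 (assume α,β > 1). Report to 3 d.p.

Let s = α+β. Mean gives α = μs = 0.39s; mode gives (α−1)/(s−2) = 0.38.
Substituting: 0.39s − 1 = 0.38(s−2) = 0.38s − 0.76, so 0.01s = 0.24 and s = 24.0000.
Then α = 0.39×24.0000 = 9.360 and β = s−α = 14.640.

α = 9.360, β = 14.640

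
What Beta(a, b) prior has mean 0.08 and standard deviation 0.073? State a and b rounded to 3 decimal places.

a = 1.025, b = 11.786

First σ² = 0.005329. Setting a = μn, b = (1−μ)n with n = a+b,
μ(1−μ)/(n+1) = 0.005329 ⇒ n+1 = 0.0736/0.005329 = 13.8112 ⇒ n = 12.8112.
Hence a = 0.08×12.8112 = 1.025, b = 0.92×12.8112 = 11.786.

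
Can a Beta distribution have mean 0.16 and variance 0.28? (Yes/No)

No

For any Beta, Var(X) < E[X]·(1−E[X]).
Here μ(1−μ) = 0.16×0.84 = 0.1344, and 0.28 ≥ 0.1344.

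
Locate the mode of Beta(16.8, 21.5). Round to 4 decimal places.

The density x^(α−1)(1−x)^(β−1) is maximised at (α−1)/(α+β−2) = 15.8/36.3 = 0.4353.

0.4353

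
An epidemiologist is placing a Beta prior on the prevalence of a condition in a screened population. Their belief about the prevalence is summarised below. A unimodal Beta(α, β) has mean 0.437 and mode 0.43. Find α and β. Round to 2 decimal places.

α = 8.74, β = 11.26

With s = α+β: μ = α/s and mode = (α−1)/(s−2). Eliminating α = μs,
μs − 1 = m(s−2) ⇒ s(μ−m) = 1−2m ⇒ s = 0.14/0.007 = 20.0000.
So α = μs = 8.74, β = (1−μ)s = 11.26.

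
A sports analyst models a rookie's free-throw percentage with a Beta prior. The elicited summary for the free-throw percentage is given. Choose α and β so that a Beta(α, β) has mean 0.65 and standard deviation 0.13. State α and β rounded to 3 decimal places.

σ² = 0.13² = 0.0169.
With s = α+β, Var = μ(1−μ)/(s+1), so s+1 = (0.65×0.35)/0.0169 = 13.4615 and s = 12.4615.
α = μs = 8.100, β = (1−μ)s = 4.362.

α = 8.100, β = 4.362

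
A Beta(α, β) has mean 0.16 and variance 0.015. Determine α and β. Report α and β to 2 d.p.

Write ν = α+β; then α = μν and Var = μ(1−μ)/(ν+1).
ν = μ(1−μ)/Var − 1 = 0.1344/0.015 − 1 = 7.9600.
α = 0.16·7.9600 = 1.27, β = 0.84·7.9600 = 6.69.

α = 1.27, β = 6.69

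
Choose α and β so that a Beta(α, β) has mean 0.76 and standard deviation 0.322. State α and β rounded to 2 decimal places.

α = 0.58, β = 0.18

Variance = 0.322² = 0.103684. The moment-matching identity α+β = μ(1−μ)/Var − 1 gives
α+β = 0.1824/0.103684 − 1 = 0.7592, so α = μ·0.7592 = 0.58 and β = (1−μ)·0.7592 = 0.18.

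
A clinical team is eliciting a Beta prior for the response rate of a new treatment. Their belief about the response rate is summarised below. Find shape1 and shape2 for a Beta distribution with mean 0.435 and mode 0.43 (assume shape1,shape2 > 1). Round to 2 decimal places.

Let s = shape1+shape2. Mean gives shape1 = μs = 0.435s; mode gives (shape1−1)/(s−2) = 0.43.
Substituting: 0.435s − 1 = 0.43(s−2) = 0.43s − 0.86, so 0.005s = 0.14 and s = 28.0000.
Then shape1 = 0.435×28.0000 = 12.18 and shape2 = s−shape1 = 15.82.

shape1 = 12.18, shape2 = 15.82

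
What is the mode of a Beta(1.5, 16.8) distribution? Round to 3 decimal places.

0.031

With α,β > 1, mode = (α−1)/(α+β−2) = 0.5/16.3 = 0.031.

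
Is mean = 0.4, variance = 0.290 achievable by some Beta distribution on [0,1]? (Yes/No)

A Beta with mean μ has variance μ(1−μ)/(α+β+1) < μ(1−μ).
Here μ(1−μ) = 0.4×0.6 = 0.24, and 0.290 ≥ 0.24.

No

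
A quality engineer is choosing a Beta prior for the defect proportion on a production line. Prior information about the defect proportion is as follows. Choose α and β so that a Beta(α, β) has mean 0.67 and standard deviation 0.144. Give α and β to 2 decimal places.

Variance = 0.144² = 0.020736. The moment-matching identity α+β = μ(1−μ)/Var − 1 gives
α+β = 0.2211/0.020736 − 1 = 9.6626, so α = μ·9.6626 = 6.47 and β = (1−μ)·9.6626 = 3.19.

α = 6.47, β = 3.19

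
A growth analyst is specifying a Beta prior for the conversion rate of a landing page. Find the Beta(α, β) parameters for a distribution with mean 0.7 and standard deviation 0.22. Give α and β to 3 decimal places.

α = 2.337, β = 1.002

Variance = 0.22² = 0.0484. The moment-matching identity α+β = μ(1−μ)/Var − 1 gives
α+β = 0.21/0.0484 − 1 = 3.3388, so α = μ·3.3388 = 2.337 and β = (1−μ)·3.3388 = 1.002.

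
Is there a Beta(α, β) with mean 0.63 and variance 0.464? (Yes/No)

No

For any Beta, Var(X) < E[X]·(1−E[X]).
Here μ(1−μ) = 0.63×0.37 = 0.2331, and 0.464 ≥ 0.2331.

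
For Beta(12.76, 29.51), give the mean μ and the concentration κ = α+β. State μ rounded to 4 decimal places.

μ = 0.3019, κ = 42.27

κ = α+β = 12.76+29.51 = 42.27; μ = α/κ = 12.76/42.27 = 0.3019.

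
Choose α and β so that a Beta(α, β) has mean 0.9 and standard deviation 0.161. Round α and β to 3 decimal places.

α = 2.225, β = 0.247

Variance = 0.161² = 0.025921. The moment-matching identity α+β = μ(1−μ)/Var − 1 gives
α+β = 0.09/0.025921 − 1 = 2.4721, so α = μ·2.4721 = 2.225 and β = (1−μ)·2.4721 = 0.247.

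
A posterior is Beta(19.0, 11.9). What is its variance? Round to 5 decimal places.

0.00742

Var = αβ/[(α+β)²(α+β+1)] = (19.0×11.9)/(30.9²×31.9) = 226.10/30458.439 = 0.00742.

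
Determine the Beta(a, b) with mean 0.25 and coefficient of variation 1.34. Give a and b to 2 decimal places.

a = 0.17, b = 0.50

σ = CV·μ = 1.34×0.25 = 0.33500, so σ² = 0.112225.
s+1 = μ(1−μ)/σ² = 0.1875/0.112225 = 1.6708, so s = a+b = 0.6708.
a = μs = 0.17, b = (1−μ)s = 0.50.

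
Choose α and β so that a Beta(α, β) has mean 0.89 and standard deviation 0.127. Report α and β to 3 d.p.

α = 4.512, β = 0.558

First σ² = 0.016129. Setting α = μn, β = (1−μ)n with n = α+β,
μ(1−μ)/(n+1) = 0.016129 ⇒ n+1 = 0.0979/0.016129 = 6.0698 ⇒ n = 5.0698.
Hence α = 0.89×5.0698 = 4.512, β = 0.11×5.0698 = 0.558.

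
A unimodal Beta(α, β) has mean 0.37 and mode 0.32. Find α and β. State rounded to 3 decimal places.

α = 2.664, β = 4.536

With s = α+β: μ = α/s and mode = (α−1)/(s−2). Eliminating α = μs,
μs − 1 = m(s−2) ⇒ s(μ−m) = 1−2m ⇒ s = 0.36/0.05 = 7.2000.
So α = μs = 2.664, β = (1−μ)s = 4.536.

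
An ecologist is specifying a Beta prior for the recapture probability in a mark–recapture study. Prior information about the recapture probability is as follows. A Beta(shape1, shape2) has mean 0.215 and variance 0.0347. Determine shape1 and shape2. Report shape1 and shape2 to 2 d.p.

shape1 = 0.83, shape2 = 3.03

Write ν = shape1+shape2; then shape1 = μν and Var = μ(1−μ)/(ν+1).
ν = μ(1−μ)/Var − 1 = 0.168775/0.0347 − 1 = 3.8638.
shape1 = 0.215·3.8638 = 0.83, shape2 = 0.785·3.8638 = 3.03.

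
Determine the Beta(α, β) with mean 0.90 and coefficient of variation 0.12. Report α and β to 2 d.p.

α = 6.04, β = 0.67

Var = (CV·μ)² = (0.12×0.90)² = 0.011664.
α+β = μ(1−μ)/Var − 1 = 0.0900/0.011664 − 1 = 6.7160.
Thus α = 0.90·6.7160 = 6.04 and β = 0.10·6.7160 = 0.67.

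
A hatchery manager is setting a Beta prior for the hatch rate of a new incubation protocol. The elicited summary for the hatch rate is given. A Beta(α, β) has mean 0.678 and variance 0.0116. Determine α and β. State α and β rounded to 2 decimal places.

α = 12.08, β = 5.74

By moment matching, α+β = μ(1−μ)/σ² − 1 = (0.678·0.322)/0.0116 − 1 = 18.8203 − 1 = 17.8203.
Since α/(α+β) = μ, α = 0.678·17.8203 = 12.08 and β = 0.322·17.8203 = 5.74.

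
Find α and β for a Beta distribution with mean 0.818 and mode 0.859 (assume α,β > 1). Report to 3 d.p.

With s = α+β: μ = α/s and mode = (α−1)/(s−2). Eliminating α = μs,
μs − 1 = m(s−2) ⇒ s(μ−m) = 1−2m ⇒ s = -0.718/-0.041 = 17.5122.
So α = μs = 14.325, β = (1−μ)s = 3.187.

α = 14.325, β = 3.187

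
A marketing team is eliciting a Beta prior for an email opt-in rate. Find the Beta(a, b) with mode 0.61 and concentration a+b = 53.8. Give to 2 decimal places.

Mode = (a−1)/(κ−2) with κ = a+b, so a−1 = 0.61·51.8 = 31.60.
a = 32.60; b = κ − a = 21.20.

a = 32.60, b = 21.20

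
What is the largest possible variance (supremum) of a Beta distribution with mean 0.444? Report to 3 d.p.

For fixed mean μ the Beta variance is μ(1−μ)/(α+β+1), increasing as α+β decreases.
Its least upper bound (not attained) is μ(1−μ) = 0.444·0.556 = 0.247.

0.247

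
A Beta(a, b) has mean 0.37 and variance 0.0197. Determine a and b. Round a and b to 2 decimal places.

Write ν = a+b; then a = μν and Var = μ(1−μ)/(ν+1).
ν = μ(1−μ)/Var − 1 = 0.2331/0.0197 − 1 = 10.8325.
a = 0.37·10.8325 = 4.01, b = 0.63·10.8325 = 6.82.

a = 4.01, b = 6.82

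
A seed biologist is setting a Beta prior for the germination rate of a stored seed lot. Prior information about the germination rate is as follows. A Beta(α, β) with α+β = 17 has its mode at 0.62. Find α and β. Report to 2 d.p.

Since the density peak of Beta(α,β) is at (α−1)/(α+β−2),
α = 1 + 0.62(17−2) = 10.30 and β = 17 − 10.30 = 6.70.

α = 10.30, β = 6.70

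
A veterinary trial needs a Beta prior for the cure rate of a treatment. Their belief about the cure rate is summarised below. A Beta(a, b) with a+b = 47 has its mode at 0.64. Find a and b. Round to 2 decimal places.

a = 29.80, b = 17.20

Mode = (a−1)/(κ−2) with κ = a+b, so a−1 = 0.64·45 = 28.80.
a = 29.80; b = κ − a = 17.20.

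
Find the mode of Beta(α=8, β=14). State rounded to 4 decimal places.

0.3500

With α,β > 1, mode = (α−1)/(α+β−2) = 7/20 = 0.3500.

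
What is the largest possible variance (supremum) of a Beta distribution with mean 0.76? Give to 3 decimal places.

Var = μ(1−μ)/(α+β+1), which approaches μ(1−μ) as α+β → 0.
So the supremum is μ(1−μ) = 0.76×0.24 = 0.182.

0.182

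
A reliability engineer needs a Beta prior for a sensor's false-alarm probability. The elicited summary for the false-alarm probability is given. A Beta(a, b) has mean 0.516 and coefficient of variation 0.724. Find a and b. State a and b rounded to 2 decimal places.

Var = (CV·μ)² = (0.724×0.516)² = 0.139565.
a+b = μ(1−μ)/Var − 1 = 0.249744/0.139565 − 1 = 0.7894.
Thus a = 0.516·0.7894 = 0.41 and b = 0.484·0.7894 = 0.38.

a = 0.41, b = 0.38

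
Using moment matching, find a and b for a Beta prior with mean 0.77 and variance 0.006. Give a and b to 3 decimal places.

By moment matching, a+b = μ(1−μ)/σ² − 1 = (0.77·0.23)/0.006 − 1 = 29.5167 − 1 = 28.5167.
Since a/(a+b) = μ, a = 0.77·28.5167 = 21.958 and b = 0.23·28.5167 = 6.559.

a = 21.958, b = 6.559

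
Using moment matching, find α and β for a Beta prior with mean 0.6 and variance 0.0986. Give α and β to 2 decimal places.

By moment matching, α+β = μ(1−μ)/σ² − 1 = (0.6·0.4)/0.0986 − 1 = 2.4341 − 1 = 1.4341.
Since α/(α+β) = μ, α = 0.6·1.4341 = 0.86 and β = 0.4·1.4341 = 0.57.

α = 0.86, β = 0.57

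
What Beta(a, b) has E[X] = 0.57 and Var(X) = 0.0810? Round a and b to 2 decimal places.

a = 1.15, b = 0.87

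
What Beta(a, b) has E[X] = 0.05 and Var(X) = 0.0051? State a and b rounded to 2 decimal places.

By moment matching, a+b = μ(1−μ)/σ² − 1 = (0.05·0.95)/0.0051 − 1 = 9.3137 − 1 = 8.3137.
Since a/(a+b) = μ, a = 0.05·8.3137 = 0.42 and b = 0.95·8.3137 = 7.90.

a = 0.42, b = 7.90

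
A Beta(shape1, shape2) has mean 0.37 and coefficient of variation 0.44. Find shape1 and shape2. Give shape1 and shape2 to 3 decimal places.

Var = (CV·μ)² = (0.44×0.37)² = 0.026504.
shape1+shape2 = μ(1−μ)/Var − 1 = 0.2331/0.026504 − 1 = 7.7950.
Thus shape1 = 0.37·7.7950 = 2.884 and shape2 = 0.63·7.7950 = 4.911.

shape1 = 2.884, shape2 = 4.911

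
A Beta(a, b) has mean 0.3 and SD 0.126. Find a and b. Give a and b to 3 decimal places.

σ² = 0.126² = 0.015876.
With s = a+b, Var = μ(1−μ)/(s+1), so s+1 = (0.3×0.7)/0.015876 = 13.2275 and s = 12.2275.
a = μs = 3.668, b = (1−μ)s = 8.559.

a = 3.668, b = 8.559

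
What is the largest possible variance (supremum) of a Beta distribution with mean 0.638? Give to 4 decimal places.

Var = μ(1−μ)/(α+β+1), which approaches μ(1−μ) as α+β → 0.
So the supremum is μ(1−μ) = 0.638×0.362 = 0.2310.

0.2310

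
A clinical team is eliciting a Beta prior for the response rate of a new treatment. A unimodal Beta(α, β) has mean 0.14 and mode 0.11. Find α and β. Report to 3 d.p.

Let s = α+β. Mean gives α = μs = 0.14s; mode gives (α−1)/(s−2) = 0.11.
Substituting: 0.14s − 1 = 0.11(s−2) = 0.11s − 0.22, so 0.03s = 0.78 and s = 26.0000.
Then α = 0.14×26.0000 = 3.640 and β = s−α = 22.360.

α = 3.640, β = 22.360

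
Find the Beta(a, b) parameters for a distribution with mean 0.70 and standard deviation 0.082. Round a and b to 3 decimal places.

a = 21.162, b = 9.069

σ² = 0.082² = 0.006724.
With s = a+b, Var = μ(1−μ)/(s+1), so s+1 = (0.70×0.30)/0.006724 = 31.2314 and s = 30.2314.
a = μs = 21.162, b = (1−μ)s = 9.069.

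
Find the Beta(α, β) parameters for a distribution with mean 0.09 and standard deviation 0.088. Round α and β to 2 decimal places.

α = 0.86, β = 8.71

First σ² = 0.007744. Setting α = μn, β = (1−μ)n with n = α+β,
μ(1−μ)/(n+1) = 0.007744 ⇒ n+1 = 0.0819/0.007744 = 10.5759 ⇒ n = 9.5759.
Hence α = 0.09×9.5759 = 0.86, β = 0.91×9.5759 = 8.71.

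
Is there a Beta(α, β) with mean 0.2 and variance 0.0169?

Yes

For any Beta, Var(X) < E[X]·(1−E[X]).
Here μ(1−μ) = 0.2×0.8 = 0.16, and 0.0169 < 0.16.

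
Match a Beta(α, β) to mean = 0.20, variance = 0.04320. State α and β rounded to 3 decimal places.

α = 0.541, β = 2.163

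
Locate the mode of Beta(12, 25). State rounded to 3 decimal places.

With α,β > 1, mode = (α−1)/(α+β−2) = 11/35 = 0.314.

0.314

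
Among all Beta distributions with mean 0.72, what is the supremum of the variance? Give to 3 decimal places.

For fixed mean μ the Beta variance is μ(1−μ)/(α+β+1), increasing as α+β decreases.
Its least upper bound (not attained) is μ(1−μ) = 0.72·0.28 = 0.202.

0.202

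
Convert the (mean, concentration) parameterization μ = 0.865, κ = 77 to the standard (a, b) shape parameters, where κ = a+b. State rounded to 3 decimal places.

a = μκ = 0.865×77 = 66.605 and b = (1−μ)κ = 0.135×77 = 10.395.

a = 66.605, b = 10.395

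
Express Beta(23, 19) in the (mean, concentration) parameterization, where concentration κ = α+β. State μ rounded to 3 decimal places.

μ = 0.548, κ = 42

κ = α+β = 23+19 = 42; μ = α/κ = 23/42 = 0.548.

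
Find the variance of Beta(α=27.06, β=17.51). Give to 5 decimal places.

α+β = 44.57 and αβ = 473.8206, so Var = αβ/[(α+β)²(α+β+1)] = 473.8206/90524.116893 = 0.00523.

0.00523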